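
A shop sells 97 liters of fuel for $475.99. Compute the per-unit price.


Unit rate = total / quantity
= 475.99 / 97
= $4.91 per unit

$4.91 per unit


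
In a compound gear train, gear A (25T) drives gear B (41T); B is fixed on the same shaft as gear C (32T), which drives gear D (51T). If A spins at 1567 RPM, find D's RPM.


Stage 1: RPM_B = RPM_A × t_A/t_B = 1567 × 25/41 = 39175/41 ≈ 955.49
B and C share a shaft → RPM_C = RPM_B
Stage 2: RPM_D = RPM_C × t_C/t_D = RPM_A × (t_A×t_C)/(t_B×t_D)
Overall ratio = (25×32)/(41×51) = 800/2091
RPM_D = 1567 × 800/2091 = 1253600/2091
≈ 599.52 RPM

599.52 RPM


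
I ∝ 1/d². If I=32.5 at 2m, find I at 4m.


I₁d₁² = I₂d₂²
I₂ = I₁ × (d₁/d₂)²
= 32.5 × (2/4)²
= 32.5 × 4/16
= 130/16
= 8.1250

8.1250


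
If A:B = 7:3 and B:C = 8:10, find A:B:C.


Match B: multiply A:B by 8 → 56:24
Multiply B:C by 3 → 24:30
Combined: 56:24:30
GCD = 2
= 28:12:15

28:12:15


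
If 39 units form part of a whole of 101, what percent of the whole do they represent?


Percentage = (part / whole) × 100
= (39 / 101) × 100
≈ 38.61%

38.61%


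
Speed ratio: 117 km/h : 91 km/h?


Ratio = 117:91
GCD = 13
Simplified = 9:7
Time ratio (same distance) = 7:9
Speed ratio = 9:7

9:7


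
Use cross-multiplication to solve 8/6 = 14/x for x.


Cross multiply: 8 × x = 6 × 14
8x = 84
x = 84 / 8
= 10.50

10.50


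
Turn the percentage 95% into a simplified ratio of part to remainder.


95% means 95 parts out of 100; remainder = 5
Part : remainder = 95:5
GCD = 5
= 19:1

19:1


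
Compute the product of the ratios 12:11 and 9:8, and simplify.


Compound ratio = (12×9) : (11×8)
= 108:88
GCD = 4
= 27:22

27:22


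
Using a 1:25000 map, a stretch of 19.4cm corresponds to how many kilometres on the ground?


Real distance = map distance × scale
= 19.4cm × 25000
= 485000 cm = 4850.0 m
= 4.850 km

4.850 km


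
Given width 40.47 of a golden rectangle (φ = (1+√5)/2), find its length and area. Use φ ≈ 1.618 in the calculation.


φ = (1 + √5) / 2 ≈ 1.618
Length = width × φ = 40.47 × 1.618 = 65.48046
≈ 65.48
Area = width × length = 40.47 × 65.48046 = 2649.9942162 ≈ 2649.99
= Length: 65.48, Area: 2649.99

Length: 65.48, Area: 2649.99


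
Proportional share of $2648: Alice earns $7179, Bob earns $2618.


Total income = 7179 + 2618 = $9797
Alice: $2648 × 7179/9797 = $1940.39
Bob: $2648 × 2618/9797 = $707.61
= Alice: $1940.39, Bob: $707.61

Alice: $1940.39, Bob: $707.61


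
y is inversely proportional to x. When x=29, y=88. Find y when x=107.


Inverse proportion: x × y = constant
k = 29 × 88 = 2552
y₂ = k / 107 = 2552 / 107
= 23.85

23.85


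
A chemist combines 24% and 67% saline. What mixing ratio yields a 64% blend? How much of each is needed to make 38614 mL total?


Let x parts of 24% mix with y parts of 67%.
24x + 67y = 64(x + y)
24x + 67y = 64x + 64y
x(24 - 64) = y(64 - 67)
x/y = (67 - 64)/(64 - 24) = 3/40
Simplify: 3:40
Total parts = 43; one part = 38614/43 = 898.00 mL
24% solution: 3×898.00 = 2694.00 mL
67% solution: 40×898.00 = 35920.00 mL
= ratio 3:40; 2694.00 mL and 35920.00 mL

ratio 3:40; 2694.00 mL and 35920.00 mL


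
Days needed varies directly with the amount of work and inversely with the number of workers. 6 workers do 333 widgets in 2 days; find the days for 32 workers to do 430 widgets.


Days ∝ work / workers, so d₂ = d₁ × (m₁/m₂) × (w₂/w₁)
Workers factor (inverse): 6/32 = 0.1875
Work factor (direct): 430/333 ≈ 1.2913
d₂ = 2 × 6/32 × 430/333 = (2 × 6 × 430) / (32 × 333) = 5160/10656
≈ 0.48 days

0.48 days


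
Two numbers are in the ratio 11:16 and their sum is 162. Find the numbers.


Let A = 11k, B = 16k.
11k + 16k = 162
27k = 162 → k = 162/27 = 6
A = 11×6 = 66, B = 16×6 = 96
= A = 66, B = 96

A = 66, B = 96


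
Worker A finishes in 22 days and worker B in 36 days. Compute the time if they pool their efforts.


Rate of A = 1/22 per day
Rate of B = 1/36 per day
Combined rate = 1/22 + 1/36 = 58/792 ≈ 0.0732 per day
Days = 1 / combined rate = 792/58
≈ 13.66 days

13.66 days


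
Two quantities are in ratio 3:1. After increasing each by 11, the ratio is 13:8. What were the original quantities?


Let A = 3k, B = 1k.
(3k + 11) / (1k + 11) = 13/8
Cross-multiply: 8(3k + 11) = 13(1k + 11)
24k + 88 = 13k + 143
24k - 13k = 143 - 88
11k = 55
k = 55/11 = 5
A = 3×5 = 15, B = 1×5 = 5
= A = 15, B = 5

A = 15, B = 5


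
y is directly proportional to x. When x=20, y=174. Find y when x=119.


Direct proportion: y/x = constant
k = 174/20 = 8.7000
y₂ = k × 119 = 174 × 119 / 20 = 20706/20
= 1035.30

1035.30


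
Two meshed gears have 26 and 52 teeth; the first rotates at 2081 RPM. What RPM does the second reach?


Gear ratio = 26:52 = 1:2
RPM_B = RPM_A × (teeth_A / teeth_B)
= 2081 × (26/52)
= 1040.5 RPM

1040.5 RPM


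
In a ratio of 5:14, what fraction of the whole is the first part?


Total parts = 5 + 14 = 19
First part: 5/19 = 5/19
= 5/19

5/19


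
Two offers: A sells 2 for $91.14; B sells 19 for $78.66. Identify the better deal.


Deal A: $91.14/2 = $45.5700/unit
Deal B: $78.66/19 = $4.1400/unit
B is cheaper per unit
= Deal B

Deal B


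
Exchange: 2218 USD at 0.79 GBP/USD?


Amount × rate = 2218 × 0.79
= 1752.22 GBP

1752.22 GBP


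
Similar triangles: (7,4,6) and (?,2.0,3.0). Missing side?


Scale factor = 2.0/4 = 0.5
Missing side = 7 × 0.5
= 3.5

3.5


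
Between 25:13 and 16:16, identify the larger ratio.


25/13 = 1.9231
16/16 = 1.0000
1.9231 > 1.0000, so 25:13 is greater
= 25:13

25:13


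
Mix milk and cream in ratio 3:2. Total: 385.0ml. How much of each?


Total parts = 3 + 2 = 5
milk: 385.0 × 3/5 = 231.0ml
cream: 385.0 × 2/5 = 154.0ml
= 231.0ml and 154.0ml

231.0ml and 154.0ml


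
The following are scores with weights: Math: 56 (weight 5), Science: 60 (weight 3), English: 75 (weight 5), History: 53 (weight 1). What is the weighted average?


Numerator = 56×5 + 60×3 + 75×5 + 53×1
= 280 + 180 + 375 + 53
= 888
Total weight = 14
Weighted avg = 888/14
= 63.43

63.43


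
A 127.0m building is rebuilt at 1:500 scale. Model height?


Model size = real / scale
= 127.0 / 500
= 0.2540 m

0.2540 m


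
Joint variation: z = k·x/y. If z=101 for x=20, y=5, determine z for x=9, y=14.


z = k·x/y
Solve for k using the known point: k = z·y/x = 101×5/20 = 505/20 = 25.2500
Now evaluate at x=9, y=14:
z = k × 9 / 14 = (505 × 9) / (20 × 14) = 4545/280
≈ 16.2321

16.2321


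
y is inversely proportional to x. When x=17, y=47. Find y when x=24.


Inverse proportion: x × y = constant
k = 17 × 47 = 799
y₂ = k / 24 = 799 / 24
= 33.29

33.29


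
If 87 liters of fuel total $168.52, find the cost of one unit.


Unit rate = total / quantity
= 168.52 / 87
= $1.94 per unit

$1.94 per unit


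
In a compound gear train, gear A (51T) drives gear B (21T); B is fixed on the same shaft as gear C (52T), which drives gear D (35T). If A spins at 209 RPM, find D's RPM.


Stage 1: RPM_B = RPM_A × t_A/t_B = 209 × 51/21 = 10659/21 ≈ 507.57
B and C share a shaft → RPM_C = RPM_B
Stage 2: RPM_D = RPM_C × t_C/t_D = RPM_A × (t_A×t_C)/(t_B×t_D)
Overall ratio = (51×52)/(21×35) = 2652/735
RPM_D = 209 × 2652/735 = 554268/735
≈ 754.11 RPM

754.11 RPM


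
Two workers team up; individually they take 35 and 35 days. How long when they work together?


Rate of A = 1/35 per day
Rate of B = 1/35 per day
Combined rate = 1/35 + 1/35 = 70/1225 ≈ 0.0571 per day
Days = 1 / combined rate = 1225/70
= 17.50 days

17.50 days


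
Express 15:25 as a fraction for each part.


Total parts = 15 + 25 = 40
First part: 15/40 = 3/8
Second part: 25/40 = 5/8
= 3/8 and 5/8

3/8 and 5/8


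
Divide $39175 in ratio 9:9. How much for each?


Total parts = 9 + 9 = 18
Part 1: 39175 × 9/18 = 19587.50
Part 2: 39175 × 9/18 = 19587.50
= Part 1: $19587.50, Part 2: $19587.50

Part 1: $19587.50, Part 2: $19587.50


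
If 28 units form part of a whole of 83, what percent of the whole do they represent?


Percentage = (part / whole) × 100
= (28 / 83) × 100
≈ 33.73%

33.73%


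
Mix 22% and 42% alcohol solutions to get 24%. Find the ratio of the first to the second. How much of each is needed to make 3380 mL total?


Let x parts of 22% mix with y parts of 42%.
22x + 42y = 24(x + y)
22x + 42y = 24x + 24y
x(22 - 24) = y(24 - 42)
x/y = (42 - 24)/(24 - 22) = 18/2
Simplify: 9:1
Total parts = 10; one part = 3380/10 = 338.00 mL
22% solution: 9×338.00 = 3042.00 mL
42% solution: 1×338.00 = 338.00 mL
= ratio 9:1; 3042.00 mL and 338.00 mL

ratio 9:1; 3042.00 mL and 338.00 mL


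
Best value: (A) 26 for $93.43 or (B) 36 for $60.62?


Deal A: $93.43/26 = $3.5935/unit
Deal B: $60.62/36 = $1.6839/unit
B is cheaper per unit
= Deal B

Deal B


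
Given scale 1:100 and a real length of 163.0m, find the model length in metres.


Model size = real / scale
= 163.0 / 100
= 1.6300 m

1.6300 m


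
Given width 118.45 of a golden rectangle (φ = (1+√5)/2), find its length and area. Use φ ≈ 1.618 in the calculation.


φ = (1 + √5) / 2 ≈ 1.618
Length = width × φ = 118.45 × 1.618 = 191.6521
≈ 191.65
Area = width × length = 118.45 × 191.6521 = 22701.191245 ≈ 22701.19
= Length: 191.65, Area: 22701.19

Length: 191.65, Area: 22701.19


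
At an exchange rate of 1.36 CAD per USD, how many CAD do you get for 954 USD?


Amount × rate = 954 × 1.36
= 1297.44 CAD

1297.44 CAD


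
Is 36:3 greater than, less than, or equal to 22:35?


36/3 = 12.0000
22/35 = 0.6286
12.0000 > 0.6286, so 36:3 is greater
= greater than

greater than


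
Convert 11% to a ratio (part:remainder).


11% means 11 parts out of 100; remainder = 89
Part : remainder = 11:89
GCD = 1
= 11:89

11:89


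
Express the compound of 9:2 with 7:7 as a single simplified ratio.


Compound ratio = (9×7) : (2×7)
= 63:14
GCD = 7
= 9:2

9:2


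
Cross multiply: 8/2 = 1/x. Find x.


Cross multiply: 8 × x = 2 × 1
8x = 2
x = 2 / 8
= 0.25

0.25


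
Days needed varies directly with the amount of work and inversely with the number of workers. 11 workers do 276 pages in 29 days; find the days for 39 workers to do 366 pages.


Days ∝ work / workers, so d₂ = d₁ × (m₁/m₂) × (w₂/w₁)
Workers factor (inverse): 11/39 ≈ 0.2821
Work factor (direct): 366/276 ≈ 1.3261
d₂ = 29 × 11/39 × 366/276 = (29 × 11 × 366) / (39 × 276) = 116754/10764
≈ 10.85 days

10.85 days


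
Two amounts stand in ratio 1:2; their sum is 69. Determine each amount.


Let A = 1k, B = 2k.
1k + 2k = 69
3k = 69 → k = 69/3 = 23
A = 1×23 = 23, B = 2×23 = 46
= A = 23, B = 46

A = 23, B = 46


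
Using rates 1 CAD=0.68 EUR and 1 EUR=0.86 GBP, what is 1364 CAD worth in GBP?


Step 1: 1364 CAD × 0.68 = 927.52 EUR
Step 2: 927.52 EUR × 0.86 = 797.67 GBP
Implied rate CAD→GBP = 0.68 × 0.86 = 0.5848
= 797.67 GBP

797.67 GBP


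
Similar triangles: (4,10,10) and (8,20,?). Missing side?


Scale factor = 8/4 = 2
Missing side = 10 × 2
= 20.0

20.0


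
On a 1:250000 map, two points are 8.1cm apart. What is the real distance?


Real distance = map distance × scale
= 8.1cm × 250000
= 2025000 cm = 20250.0 m
= 20.250 km

20.250 km


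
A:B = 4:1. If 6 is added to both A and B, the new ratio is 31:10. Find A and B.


Let A = 4k, B = 1k.
(4k + 6) / (1k + 6) = 31/10
Cross-multiply: 10(4k + 6) = 31(1k + 6)
40k + 60 = 31k + 186
40k - 31k = 186 - 60
9k = 126
k = 126/9 = 14
A = 4×14 = 56, B = 1×14 = 14
= A = 56, B = 14

A = 56, B = 14


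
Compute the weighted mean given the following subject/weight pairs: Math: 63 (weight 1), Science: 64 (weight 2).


Numerator = 63×1 + 64×2
= 63 + 128
= 191
Total weight = 3
Weighted avg = 191/3
= 63.67

63.67


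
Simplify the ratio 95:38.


GCD(95, 38) = 19
95/19 : 38/19
= 5:2

5:2


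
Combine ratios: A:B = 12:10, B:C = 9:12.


Match B: multiply A:B by 9 → 108:90
Multiply B:C by 10 → 90:120
Combined: 108:90:120
GCD = 6
= 18:15:20

18:15:20


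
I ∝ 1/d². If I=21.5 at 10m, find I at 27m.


I₁d₁² = I₂d₂²
I₂ = I₁ × (d₁/d₂)²
= 21.5 × (10/27)²
= 21.5 × 100/729
= 2150/729
≈ 2.9492

2.9492


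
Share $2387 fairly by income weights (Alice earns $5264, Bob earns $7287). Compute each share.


Total income = 5264 + 7287 = $12551
Alice: $2387 × 5264/12551 = $1001.13
Bob: $2387 × 7287/12551 = $1385.87
= Alice: $1001.13, Bob: $1385.87

Alice: $1001.13, Bob: $1385.87


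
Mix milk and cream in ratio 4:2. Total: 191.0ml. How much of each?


Total parts = 4 + 2 = 6
milk: 191.0 × 4/6 = 127.3ml
cream: 191.0 × 2/6 = 63.7ml
= 127.3ml and 63.7ml

127.3ml and 63.7ml


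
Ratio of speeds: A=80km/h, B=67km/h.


Ratio = 80:67
GCD = 1
Simplified = 80:67
Time ratio (same distance) = 67:80
Speed ratio = 80:67

80:67


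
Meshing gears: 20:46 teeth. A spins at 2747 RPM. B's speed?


Gear ratio = 20:46 = 10:23
RPM_B = RPM_A × (teeth_A / teeth_B)
= 2747 × (20/46)
= 1194.3 RPM

1194.3 RPM


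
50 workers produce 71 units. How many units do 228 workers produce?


Direct proportion: y/x = constant
k = 71/50 = 1.4200
y₂ = k × 228 = 71 × 228 / 50 = 16188/50
= 323.76

323.76


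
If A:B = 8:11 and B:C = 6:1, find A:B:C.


Match B: multiply A:B by 6 → 48:66
Multiply B:C by 11 → 66:11
Combined: 48:66:11
GCD = 1
= 48:66:11

48:66:11


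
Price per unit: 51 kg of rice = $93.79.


Unit rate = total / quantity
= 93.79 / 51
= $1.84 per unit

$1.84 per unit


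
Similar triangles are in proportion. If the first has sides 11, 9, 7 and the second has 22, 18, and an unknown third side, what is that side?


Scale factor = 22/11 = 2
Missing side = 7 × 2
= 14.0

14.0


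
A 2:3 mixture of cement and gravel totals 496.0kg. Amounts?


Total parts = 2 + 3 = 5
cement: 496.0 × 2/5 = 198.4kg
gravel: 496.0 × 3/5 = 297.6kg
= 198.4kg and 297.6kg

198.4kg and 297.6kg


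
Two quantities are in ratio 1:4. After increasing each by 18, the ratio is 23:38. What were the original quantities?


Let A = 1k, B = 4k.
(1k + 18) / (4k + 18) = 23/38
Cross-multiply: 38(1k + 18) = 23(4k + 18)
38k + 684 = 92k + 414
38k - 92k = 414 - 684
-54k = -270
k = -270/-54 = 5
A = 1×5 = 5, B = 4×5 = 20
= A = 5, B = 20

A = 5, B = 20


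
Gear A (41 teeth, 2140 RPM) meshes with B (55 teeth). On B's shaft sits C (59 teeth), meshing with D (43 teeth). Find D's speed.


Stage 1: RPM_B = RPM_A × t_A/t_B = 2140 × 41/55 = 87740/55 ≈ 1595.27
B and C share a shaft → RPM_C = RPM_B
Stage 2: RPM_D = RPM_C × t_C/t_D = RPM_A × (t_A×t_C)/(t_B×t_D)
Overall ratio = (41×59)/(55×43) = 2419/2365
RPM_D = 2140 × 2419/2365 = 5176660/2365
≈ 2188.86 RPM

2188.86 RPM


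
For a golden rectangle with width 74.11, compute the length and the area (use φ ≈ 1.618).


φ = (1 + √5) / 2 ≈ 1.618
Length = width × φ = 74.11 × 1.618 = 119.90998
≈ 119.91
Area = width × length = 74.11 × 119.90998 = 8886.5286178 ≈ 8886.53
= Length: 119.91, Area: 8886.53

Length: 119.91, Area: 8886.53


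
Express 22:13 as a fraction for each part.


Total parts = 22 + 13 = 35
First part: 22/35 = 22/35
Second part: 13/35 = 13/35
= 22/35 and 13/35

22/35 and 13/35


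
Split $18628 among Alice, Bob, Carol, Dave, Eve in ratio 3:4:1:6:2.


Total parts = 3 + 4 + 1 + 6 + 2 = 16
Alice: 18628 × 3/16 = 3492.75
Bob: 18628 × 4/16 = 4657.00
Carol: 18628 × 1/16 = 1164.25
Dave: 18628 × 6/16 = 6985.50
Eve: 18628 × 2/16 = 2328.50
= Alice: $3492.75, Bob: $4657.00, Carol: $1164.25, Dave: $6985.50, Eve: $2328.50

Alice: $3492.75, Bob: $4657.00, Carol: $1164.25, Dave: $6985.50, Eve: $2328.50


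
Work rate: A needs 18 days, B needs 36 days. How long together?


Rate of A = 1/18 per day
Rate of B = 1/36 per day
Combined rate = 1/18 + 1/36 = 54/648 ≈ 0.0833 per day
Days = 1 / combined rate = 648/54
= 12.00 days

12.00 days


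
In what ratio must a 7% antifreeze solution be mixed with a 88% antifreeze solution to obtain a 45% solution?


Let x parts of 7% mix with y parts of 88%.
7x + 88y = 45(x + y)
7x + 88y = 45x + 45y
x(7 - 45) = y(45 - 88)
x/y = (88 - 45)/(45 - 7) = 43/38
Simplify: 43:38
= 43:38

43:38


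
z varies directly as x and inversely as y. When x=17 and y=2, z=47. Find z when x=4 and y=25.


z = k·x/y
Solve for k using the known point: k = z·y/x = 47×2/17 = 94/17 ≈ 5.5294
Now evaluate at x=4, y=25:
z = k × 4 / 25 = (94 × 4) / (17 × 25) = 376/425
≈ 0.8847

0.8847


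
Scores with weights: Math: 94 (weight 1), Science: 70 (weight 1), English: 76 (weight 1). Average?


Numerator = 94×1 + 70×1 + 76×1
= 94 + 70 + 76
= 240
Total weight = 3
Weighted avg = 240/3
= 80.00

80.00


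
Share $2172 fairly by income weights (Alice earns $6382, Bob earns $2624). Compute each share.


Total income = 6382 + 2624 = $9006
Alice: $2172 × 6382/9006 = $1539.16
Bob: $2172 × 2624/9006 = $632.84
= Alice: $1539.16, Bob: $632.84

Alice: $1539.16, Bob: $632.84


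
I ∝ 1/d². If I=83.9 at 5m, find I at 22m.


I₁d₁² = I₂d₂²
I₂ = I₁ × (d₁/d₂)²
= 83.9 × (5/22)²
= 83.9 × 25/484
= 2097.5/484
≈ 4.3337

4.3337


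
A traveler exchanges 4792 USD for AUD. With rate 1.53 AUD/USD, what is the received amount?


Amount × rate = 4792 × 1.53
= 7331.76 AUD

7331.76 AUD


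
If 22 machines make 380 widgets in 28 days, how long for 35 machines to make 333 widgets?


Days ∝ work / workers, so d₂ = d₁ × (m₁/m₂) × (w₂/w₁)
Workers factor (inverse): 22/35 ≈ 0.6286
Work factor (direct): 333/380 ≈ 0.8763
d₂ = 28 × 22/35 × 333/380 = (28 × 22 × 333) / (35 × 380) = 205128/13300
≈ 15.42 days

15.42 days


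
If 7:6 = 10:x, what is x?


Cross multiply: 7 × x = 6 × 10
7x = 60
x = 60 / 7
= 8.57

8.57


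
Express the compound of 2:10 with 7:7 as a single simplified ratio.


Compound ratio = (2×7) : (10×7)
= 14:70
GCD = 14
= 1:5

1:5


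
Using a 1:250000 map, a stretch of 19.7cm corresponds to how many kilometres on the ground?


Real distance = map distance × scale
= 19.7cm × 250000
= 4925000 cm = 49250.0 m
= 49.250 km

49.250 km


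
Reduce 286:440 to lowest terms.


GCD(286, 440) = 22
286/22 : 440/22
= 13:20

13:20


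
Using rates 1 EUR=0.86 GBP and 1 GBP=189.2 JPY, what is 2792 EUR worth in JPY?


Step 1: 2792 EUR × 0.86 = 2401.12 GBP
Step 2: 2401.12 GBP × 189.2 = 454291.90 JPY
Implied rate EUR→JPY = 0.86 × 189.2 = 162.7120
= 454291.90 JPY

454291.90 JPY


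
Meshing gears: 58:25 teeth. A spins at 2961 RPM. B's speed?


Gear ratio = 58:25 = 58:25
RPM_B = RPM_A × (teeth_A / teeth_B)
= 2961 × (58/25)
= 6869.5 RPM

6869.5 RPM


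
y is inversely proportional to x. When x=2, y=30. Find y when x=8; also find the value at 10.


Inverse proportion: x × y = constant
k = 2 × 30 = 60
At x=8: k/8 = 7.50
At x=10: k/10 = 6.00
= 7.50 and 6.00

7.50 and 6.00


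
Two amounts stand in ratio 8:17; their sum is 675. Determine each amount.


Let A = 8k, B = 17k.
8k + 17k = 675
25k = 675 → k = 675/25 = 27
A = 8×27 = 216, B = 17×27 = 459
= A = 216, B = 459

A = 216, B = 459


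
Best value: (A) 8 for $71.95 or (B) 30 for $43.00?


Deal A: $71.95/8 = $8.9938/unit
Deal B: $43.00/30 = $1.4333/unit
B is cheaper per unit
= Deal B

Deal B


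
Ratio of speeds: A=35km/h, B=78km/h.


Ratio = 35:78
GCD = 1
Simplified = 35:78
Time ratio (same distance) = 78:35
Speed ratio = 35:78

35:78


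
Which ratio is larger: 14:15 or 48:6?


14/15 = 0.9333
48/6 = 8.0000
0.9333 < 8.0000, so 14:15 is less
= 48:6

48:6


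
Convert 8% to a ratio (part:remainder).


8% means 8 parts out of 100; remainder = 92
Part : remainder = 8:92
GCD = 4
= 2:23

2:23


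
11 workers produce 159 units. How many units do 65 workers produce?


Direct proportion: y/x = constant
k = 159/11 ≈ 14.4545
y₂ = k × 65 = 159 × 65 / 11 = 10335/11
≈ 939.55

939.55


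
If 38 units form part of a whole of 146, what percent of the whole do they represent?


Percentage = (part / whole) × 100
= (38 / 146) × 100
≈ 26.03%

26.03%


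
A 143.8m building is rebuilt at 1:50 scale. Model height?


Model size = real / scale
= 143.8 / 50
= 2.8760 m

2.8760 m


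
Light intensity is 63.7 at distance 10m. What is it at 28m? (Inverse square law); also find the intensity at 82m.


I₁d₁² = I₂d₂²
I at 28m = 63.7 × (10/28)² = 63.7 × 100/784 = 6370/784 = 8.1250
I at 82m = 63.7 × (10/82)² = 63.7 × 100/6724 = 6370/6724 ≈ 0.9474
= 8.1250 and 0.9474

8.1250 and 0.9474


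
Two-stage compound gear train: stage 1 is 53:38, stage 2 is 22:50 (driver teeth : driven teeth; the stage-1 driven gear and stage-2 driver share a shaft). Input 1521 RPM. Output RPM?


Stage 1: RPM_B = RPM_A × t_A/t_B = 1521 × 53/38 = 80613/38 ≈ 2121.39
B and C share a shaft → RPM_C = RPM_B
Stage 2: RPM_D = RPM_C × t_C/t_D = RPM_A × (t_A×t_C)/(t_B×t_D)
Overall ratio = (53×22)/(38×50) = 1166/1900
RPM_D = 1521 × 1166/1900 = 1773486/1900
≈ 933.41 RPM

933.41 RPM


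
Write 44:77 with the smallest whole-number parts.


GCD(44, 77) = 11
44/11 : 77/11
= 4:7

4:7


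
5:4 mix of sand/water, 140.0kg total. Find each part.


Total parts = 5 + 4 = 9
sand: 140.0 × 5/9 = 77.8kg
water: 140.0 × 4/9 = 62.2kg
= 77.8kg and 62.2kg

77.8kg and 62.2kg


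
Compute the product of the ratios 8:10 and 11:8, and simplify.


Compound ratio = (8×11) : (10×8)
= 88:80
GCD = 8
= 11:10

11:10


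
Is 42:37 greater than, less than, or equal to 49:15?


42/37 = 1.1351
49/15 = 3.2667
1.1351 < 3.2667, so 42:37 is less
= less than

less than


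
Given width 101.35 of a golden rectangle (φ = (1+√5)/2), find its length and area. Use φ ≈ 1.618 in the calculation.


φ = (1 + √5) / 2 ≈ 1.618
Length = width × φ = 101.35 × 1.618 = 163.9843
≈ 163.98
Area = width × length = 101.35 × 163.9843 = 16619.808805 ≈ 16619.81
= Length: 163.98, Area: 16619.81

Length: 163.98, Area: 16619.81


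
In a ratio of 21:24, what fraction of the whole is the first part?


Total parts = 21 + 24 = 45
First part: 21/45 = 7/15
= 7/15

7/15


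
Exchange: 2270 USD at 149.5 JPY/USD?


Amount × rate = 2270 × 149.5
= 339365.00 JPY

339365.00 JPY


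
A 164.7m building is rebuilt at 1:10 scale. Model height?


Model size = real / scale
= 164.7 / 10
= 16.4700 m

16.4700 m


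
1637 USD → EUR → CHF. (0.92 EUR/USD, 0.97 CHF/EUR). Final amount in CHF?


Step 1: 1637 USD × 0.92 = 1506.04 EUR
Step 2: 1506.04 EUR × 0.97 = 1460.86 CHF
Implied rate USD→CHF = 0.92 × 0.97 = 0.8924
= 1460.86 CHF

1460.86 CHF


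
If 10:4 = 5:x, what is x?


Cross multiply: 10 × x = 4 × 5
10x = 20
x = 20 / 10
= 2.00

2.00


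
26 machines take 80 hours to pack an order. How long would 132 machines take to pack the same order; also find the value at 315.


Inverse proportion: x × y = constant
k = 26 × 80 = 2080
At x=132: k/132 = 15.76
At x=315: k/315 = 6.60
= 15.76 and 6.60

15.76 and 6.60


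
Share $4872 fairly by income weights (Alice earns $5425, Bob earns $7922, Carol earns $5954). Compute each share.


Total income = 5425 + 7922 + 5954 = $19301
Alice: $4872 × 5425/19301 = $1369.39
Bob: $4872 × 7922/19301 = $1999.69
Carol: $4872 × 5954/19301 = $1502.92
= Alice: $1369.39, Bob: $1999.69, Carol: $1502.92

Alice: $1369.39, Bob: $1999.69, Carol: $1502.92


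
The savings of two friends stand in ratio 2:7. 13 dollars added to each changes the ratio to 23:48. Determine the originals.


Let A = 2k, B = 7k.
(2k + 13) / (7k + 13) = 23/48
Cross-multiply: 48(2k + 13) = 23(7k + 13)
96k + 624 = 161k + 299
96k - 161k = 299 - 624
-65k = -325
k = -325/-65 = 5
A = 2×5 = 10, B = 7×5 = 35
= A = 10, B = 35

A = 10, B = 35


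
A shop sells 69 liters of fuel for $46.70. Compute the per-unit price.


Unit rate = total / quantity
= 46.70 / 69
= $0.68 per unit

$0.68 per unit


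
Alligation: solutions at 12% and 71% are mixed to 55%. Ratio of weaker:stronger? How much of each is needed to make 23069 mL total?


Let x parts of 12% mix with y parts of 71%.
12x + 71y = 55(x + y)
12x + 71y = 55x + 55y
x(12 - 55) = y(55 - 71)
x/y = (71 - 55)/(55 - 12) = 16/43
Simplify: 16:43
Total parts = 59; one part = 23069/59 = 391.00 mL
12% solution: 16×391.00 = 6256.00 mL
71% solution: 43×391.00 = 16813.00 mL
= ratio 16:43; 6256.00 mL and 16813.00 mL

ratio 16:43; 6256.00 mL and 16813.00 mL


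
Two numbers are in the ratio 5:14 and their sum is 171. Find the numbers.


Let A = 5k, B = 14k.
5k + 14k = 171
19k = 171 → k = 171/19 = 9
A = 5×9 = 45, B = 14×9 = 126
= A = 45, B = 126

A = 45, B = 126


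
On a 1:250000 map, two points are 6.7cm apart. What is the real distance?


Real distance = map distance × scale
= 6.7cm × 250000
= 1675000 cm = 16750.0 m
= 16.750 km

16.750 km


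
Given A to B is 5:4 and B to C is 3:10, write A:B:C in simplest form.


Match B: multiply A:B by 3 → 15:12
Multiply B:C by 4 → 12:40
Combined: 15:12:40
GCD = 1
= 15:12:40

15:12:40


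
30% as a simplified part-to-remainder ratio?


30% means 30 parts out of 100; remainder = 70
Part : remainder = 30:70
GCD = 10
= 3:7

3:7


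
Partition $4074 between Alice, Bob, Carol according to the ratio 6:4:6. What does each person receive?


Total parts = 6 + 4 + 6 = 16
Alice: 4074 × 6/16 = 1527.75
Bob: 4074 × 4/16 = 1018.50
Carol: 4074 × 6/16 = 1527.75
= Alice: $1527.75, Bob: $1018.50, Carol: $1527.75

Alice: $1527.75, Bob: $1018.50, Carol: $1527.75


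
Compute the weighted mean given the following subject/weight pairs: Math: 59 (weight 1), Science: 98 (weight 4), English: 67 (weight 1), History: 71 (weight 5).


Numerator = 59×1 + 98×4 + 67×1 + 71×5
= 59 + 392 + 67 + 355
= 873
Total weight = 11
Weighted avg = 873/11
= 79.36

79.36


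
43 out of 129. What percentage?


Percentage = (part / whole) × 100
= (43 / 129) × 100
≈ 33.33%

33.33%


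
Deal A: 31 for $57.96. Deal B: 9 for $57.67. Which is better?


Deal A: $57.96/31 = $1.8697/unit
Deal B: $57.67/9 = $6.4078/unit
A is cheaper per unit
= Deal A

Deal A


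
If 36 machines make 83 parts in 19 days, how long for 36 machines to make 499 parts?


Days ∝ work / workers, so d₂ = d₁ × (m₁/m₂) × (w₂/w₁)
Workers factor (inverse): 36/36 = 1.0000
Work factor (direct): 499/83 ≈ 6.0120
d₂ = 19 × 36/36 × 499/83 = (19 × 36 × 499) / (36 × 83) = 341316/2988
≈ 114.23 days

114.23 days


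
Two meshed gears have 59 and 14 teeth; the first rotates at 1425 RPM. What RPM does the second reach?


Gear ratio = 59:14 = 59:14
RPM_B = RPM_A × (teeth_A / teeth_B)
= 1425 × (59/14)
= 6005.4 RPM

6005.4 RPM


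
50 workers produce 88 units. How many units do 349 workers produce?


Direct proportion: y/x = constant
k = 88/50 = 1.7600
y₂ = k × 349 = 88 × 349 / 50 = 30712/50
= 614.24

614.24


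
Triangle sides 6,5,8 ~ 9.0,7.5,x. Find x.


Scale factor = 9.0/6 = 1.5
Missing side = 8 × 1.5
= 12.0

12.0


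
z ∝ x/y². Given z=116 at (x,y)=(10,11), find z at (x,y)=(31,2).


z = k·x/y²
Solve for k using the known point: k = z·y²/x = 116×121/10 = 14036/10 = 1403.6000
Now evaluate at x=31, y=2:
z = k × 31 / 4 = (14036 × 31) / (10 × 4) = 435116/40
= 10877.9000

10877.9000


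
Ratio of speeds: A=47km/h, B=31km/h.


Ratio = 47:31
GCD = 1
Simplified = 47:31
Time ratio (same distance) = 31:47
Speed ratio = 47:31

47:31


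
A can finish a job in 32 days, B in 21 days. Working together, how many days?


Rate of A = 1/32 per day
Rate of B = 1/21 per day
Combined rate = 1/32 + 1/21 = 53/672 ≈ 0.0789 per day
Days = 1 / combined rate = 672/53
≈ 12.68 days

12.68 days


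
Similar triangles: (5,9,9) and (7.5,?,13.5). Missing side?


Scale factor = 7.5/5 = 1.5
Missing side = 9 × 1.5
= 13.5

13.5


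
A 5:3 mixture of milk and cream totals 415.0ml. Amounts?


Total parts = 5 + 3 = 8
milk: 415.0 × 5/8 = 259.4ml
cream: 415.0 × 3/8 = 155.6ml
= 259.4ml and 155.6ml

259.4ml and 155.6ml


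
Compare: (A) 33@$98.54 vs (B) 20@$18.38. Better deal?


Deal A: $98.54/33 = $2.9861/unit
Deal B: $18.38/20 = $0.9190/unit
B is cheaper per unit
= Deal B

Deal B


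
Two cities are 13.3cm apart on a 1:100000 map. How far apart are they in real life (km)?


Real distance = map distance × scale
= 13.3cm × 100000
= 1330000 cm = 13300.0 m
= 13.300 km

13.300 km


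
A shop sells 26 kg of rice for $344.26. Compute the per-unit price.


Unit rate = total / quantity
= 344.26 / 26
= $13.24 per unit

$13.24 per unit


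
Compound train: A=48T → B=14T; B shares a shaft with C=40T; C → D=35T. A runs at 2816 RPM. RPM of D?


Stage 1: RPM_B = RPM_A × t_A/t_B = 2816 × 48/14 = 135168/14 ≈ 9654.86
B and C share a shaft → RPM_C = RPM_B
Stage 2: RPM_D = RPM_C × t_C/t_D = RPM_A × (t_A×t_C)/(t_B×t_D)
Overall ratio = (48×40)/(14×35) = 1920/490
RPM_D = 2816 × 1920/490 = 5406720/490
≈ 11034.12 RPM

11034.12 RPM


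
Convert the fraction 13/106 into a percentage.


Percentage = (part / whole) × 100
= (13 / 106) × 100
≈ 12.26%

12.26%


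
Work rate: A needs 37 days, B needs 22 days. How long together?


Rate of A = 1/37 per day
Rate of B = 1/22 per day
Combined rate = 1/37 + 1/22 = 59/814 ≈ 0.0725 per day
Days = 1 / combined rate = 814/59
≈ 13.80 days

13.80 days


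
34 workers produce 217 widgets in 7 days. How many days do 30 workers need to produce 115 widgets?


Days ∝ work / workers, so d₂ = d₁ × (m₁/m₂) × (w₂/w₁)
Workers factor (inverse): 34/30 ≈ 1.1333
Work factor (direct): 115/217 ≈ 0.5300
d₂ = 7 × 34/30 × 115/217 = (7 × 34 × 115) / (30 × 217) = 27370/6510
≈ 4.20 days

4.20 days


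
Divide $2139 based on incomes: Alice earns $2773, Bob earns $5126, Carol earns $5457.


Total income = 2773 + 5126 + 5457 = $13356
Alice: $2139 × 2773/13356 = $444.10
Bob: $2139 × 5126/13356 = $820.94
Carol: $2139 × 5457/13356 = $873.95
= Alice: $444.10, Bob: $820.94, Carol: $873.95

Alice: $444.10, Bob: $820.94, Carol: $873.95


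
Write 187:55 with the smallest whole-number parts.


GCD(187, 55) = 11
187/11 : 55/11
= 17:5

17:5


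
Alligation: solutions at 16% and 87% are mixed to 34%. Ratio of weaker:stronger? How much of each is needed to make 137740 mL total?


Let x parts of 16% mix with y parts of 87%.
16x + 87y = 34(x + y)
16x + 87y = 34x + 34y
x(16 - 34) = y(34 - 87)
x/y = (87 - 34)/(34 - 16) = 53/18
Simplify: 53:18
Total parts = 71; one part = 137740/71 = 1940.00 mL
16% solution: 53×1940.00 = 102820.00 mL
87% solution: 18×1940.00 = 34920.00 mL
= ratio 53:18; 102820.00 mL and 34920.00 mL

ratio 53:18; 102820.00 mL and 34920.00 mL


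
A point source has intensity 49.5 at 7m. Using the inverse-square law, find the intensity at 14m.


I₁d₁² = I₂d₂²
I₂ = I₁ × (d₁/d₂)²
= 49.5 × (7/14)²
= 49.5 × 49/196
= 2425.5/196
= 12.3750

12.3750


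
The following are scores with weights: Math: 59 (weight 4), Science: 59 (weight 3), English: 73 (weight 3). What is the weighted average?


Numerator = 59×4 + 59×3 + 73×3
= 236 + 177 + 219
= 632
Total weight = 10
Weighted avg = 632/10
= 63.20

63.20


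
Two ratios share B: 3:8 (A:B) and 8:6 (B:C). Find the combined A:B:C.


Match B: multiply A:B by 8 → 24:64
Multiply B:C by 8 → 64:48
Combined: 24:64:48
GCD = 8
= 3:8:6

3:8:6


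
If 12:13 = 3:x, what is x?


Cross multiply: 12 × x = 13 × 3
12x = 39
x = 39 / 12
= 3.25

3.25


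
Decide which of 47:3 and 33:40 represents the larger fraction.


47/3 = 15.6667
33/40 = 0.8250
15.6667 > 0.8250, so 47:3 is greater
= 47:3

47:3


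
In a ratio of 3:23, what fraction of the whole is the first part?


Total parts = 3 + 23 = 26
First part: 3/26 = 3/26
= 3/26

3/26


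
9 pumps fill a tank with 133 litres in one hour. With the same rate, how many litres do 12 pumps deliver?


Direct proportion: y/x = constant
k = 133/9 ≈ 14.7778
y₂ = k × 12 = 133 × 12 / 9 = 1596/9
≈ 177.33

177.33


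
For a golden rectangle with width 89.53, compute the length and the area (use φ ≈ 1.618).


φ = (1 + √5) / 2 ≈ 1.618
Length = width × φ = 89.53 × 1.618 = 144.85954
≈ 144.86
Area = width × length = 89.53 × 144.85954 = 12969.2746162 ≈ 12969.27
= Length: 144.86, Area: 12969.27

Length: 144.86, Area: 12969.27


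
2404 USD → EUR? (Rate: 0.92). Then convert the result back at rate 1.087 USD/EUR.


Amount × rate = 2404 × 0.92 = 2211.68 EUR
Round-trip: 2211.68 × 1.087 = 2404.10 USD
= 2211.68 EUR, then 2404.10 USD

2211.68 EUR, then 2404.10 USD


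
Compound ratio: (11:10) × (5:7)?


Compound ratio = (11×5) : (10×7)
= 55:70
GCD = 5
= 11:14

11:14


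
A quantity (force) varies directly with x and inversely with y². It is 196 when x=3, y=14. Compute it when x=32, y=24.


z = k·x/y²
Solve for k using the known point: k = z·y²/x = 196×196/3 = 38416/3 ≈ 12805.3333
Now evaluate at x=32, y=24:
z = k × 32 / 576 = (38416 × 32) / (3 × 576) = 1229312/1728
≈ 711.4074

711.4074


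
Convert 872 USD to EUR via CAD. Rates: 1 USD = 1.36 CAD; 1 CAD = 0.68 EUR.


Step 1: 872 USD × 1.36 = 1185.92 CAD
Step 2: 1185.92 CAD × 0.68 = 806.43 EUR
Implied rate USD→EUR = 1.36 × 0.68 = 0.9248
= 806.43 EUR

806.43 EUR


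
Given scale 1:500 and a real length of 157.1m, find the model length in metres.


Model size = real / scale
= 157.1 / 500
= 0.3142 m

0.3142 m


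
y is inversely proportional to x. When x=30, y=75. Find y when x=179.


Inverse proportion: x × y = constant
k = 30 × 75 = 2250
y₂ = k / 179 = 2250 / 179
= 12.57

12.57


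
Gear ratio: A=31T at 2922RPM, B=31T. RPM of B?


Gear ratio = 31:31 = 1:1
RPM_B = RPM_A × (teeth_A / teeth_B)
= 2922 × (31/31)
= 2922.0 RPM

2922.0 RPM


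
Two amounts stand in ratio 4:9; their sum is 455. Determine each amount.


Let A = 4k, B = 9k.
4k + 9k = 455
13k = 455 → k = 455/13 = 35
A = 4×35 = 140, B = 9×35 = 315
= A = 140, B = 315

A = 140, B = 315


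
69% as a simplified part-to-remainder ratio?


69% means 69 parts out of 100; remainder = 31
Part : remainder = 69:31
GCD = 1
= 69:31

69:31


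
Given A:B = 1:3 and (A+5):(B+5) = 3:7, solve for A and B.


Let A = 1k, B = 3k.
(1k + 5) / (3k + 5) = 3/7
Cross-multiply: 7(1k + 5) = 3(3k + 5)
7k + 35 = 9k + 15
7k - 9k = 15 - 35
-2k = -20
k = -20/-2 = 10
A = 1×10 = 10, B = 3×10 = 30
= A = 10, B = 30

A = 10, B = 30


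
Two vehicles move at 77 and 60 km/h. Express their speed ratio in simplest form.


Ratio = 77:60
GCD = 1
Simplified = 77:60
Time ratio (same distance) = 60:77
Speed ratio = 77:60

77:60


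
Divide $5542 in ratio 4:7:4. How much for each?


Total parts = 4 + 7 + 4 = 15
Part 1: 5542 × 4/15 = 1477.87
Part 2: 5542 × 7/15 = 2586.27
Part 3: 5542 × 4/15 = 1477.87
= Part 1: $1477.87, Part 2: $2586.27, Part 3: $1477.87

Part 1: $1477.87, Part 2: $2586.27, Part 3: $1477.87


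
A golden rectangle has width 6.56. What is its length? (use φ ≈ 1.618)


φ = (1 + √5) / 2 ≈ 1.618
Length = width × φ = 6.56 × 1.618 = 10.61408
≈ 10.61

10.61


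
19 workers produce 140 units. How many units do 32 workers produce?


Direct proportion: y/x = constant
k = 140/19 ≈ 7.3684
y₂ = k × 32 = 140 × 32 / 19 = 4480/19
≈ 235.79

235.79


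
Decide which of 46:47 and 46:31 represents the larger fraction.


46/47 = 0.9787
46/31 = 1.4839
0.9787 < 1.4839, so 46:47 is less
= 46:31

46:31


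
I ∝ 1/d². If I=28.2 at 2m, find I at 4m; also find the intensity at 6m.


I₁d₁² = I₂d₂²
I at 4m = 28.2 × (2/4)² = 28.2 × 4/16 = 112.8/16 = 7.0500
I at 6m = 28.2 × (2/6)² = 28.2 × 4/36 = 112.8/36 ≈ 3.1333
= 7.0500 and 3.1333

7.0500 and 3.1333


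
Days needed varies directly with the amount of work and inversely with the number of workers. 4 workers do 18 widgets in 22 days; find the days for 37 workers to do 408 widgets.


Days ∝ work / workers, so d₂ = d₁ × (m₁/m₂) × (w₂/w₁)
Workers factor (inverse): 4/37 ≈ 0.1081
Work factor (direct): 408/18 ≈ 22.6667
d₂ = 22 × 4/37 × 408/18 = (22 × 4 × 408) / (37 × 18) = 35904/666
≈ 53.91 days

53.91 days


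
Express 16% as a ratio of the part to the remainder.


16% means 16 parts out of 100; remainder = 84
Part : remainder = 16:84
GCD = 4
= 4:21

4:21


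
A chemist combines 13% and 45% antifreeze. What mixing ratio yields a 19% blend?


Let x parts of 13% mix with y parts of 45%.
13x + 45y = 19(x + y)
13x + 45y = 19x + 19y
x(13 - 19) = y(19 - 45)
x/y = (45 - 19)/(19 - 13) = 26/6
Simplify: 13:3
= 13:3

13:3


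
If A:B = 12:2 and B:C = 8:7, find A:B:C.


Match B: multiply A:B by 8 → 96:16
Multiply B:C by 2 → 16:14
Combined: 96:16:14
GCD = 2
= 48:8:7

48:8:7


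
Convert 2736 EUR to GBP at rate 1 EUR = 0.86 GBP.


Amount × rate = 2736 × 0.86
= 2352.96 GBP

2352.96 GBP


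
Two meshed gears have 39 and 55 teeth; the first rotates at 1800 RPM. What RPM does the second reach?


Gear ratio = 39:55 = 39:55
RPM_B = RPM_A × (teeth_A / teeth_B)
= 1800 × (39/55)
= 1276.4 RPM

1276.4 RPM


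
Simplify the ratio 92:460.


GCD(92, 460) = 92
92/92 : 460/92
= 1:5

1:5


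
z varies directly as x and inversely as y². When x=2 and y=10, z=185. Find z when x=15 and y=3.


z = k·x/y²
Solve for k using the known point: k = z·y²/x = 185×100/2 = 18500/2 = 9250.0000
Now evaluate at x=15, y=3:
z = k × 15 / 9 = (18500 × 15) / (2 × 9) = 277500/18
≈ 15416.6667

15416.6667


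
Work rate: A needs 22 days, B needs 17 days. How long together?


Rate of A = 1/22 per day
Rate of B = 1/17 per day
Combined rate = 1/22 + 1/17 = 39/374 ≈ 0.1043 per day
Days = 1 / combined rate = 374/39
≈ 9.59 days

9.59 days


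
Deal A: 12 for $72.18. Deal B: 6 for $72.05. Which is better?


Deal A: $72.18/12 = $6.0150/unit
Deal B: $72.05/6 = $12.0083/unit
A is cheaper per unit
= Deal A

Deal A


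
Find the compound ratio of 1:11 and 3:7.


Compound ratio = (1×3) : (11×7)
= 3:77
GCD = 1
= 3:77

3:77


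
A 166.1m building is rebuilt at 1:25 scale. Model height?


Model size = real / scale
= 166.1 / 25
= 6.6440 m

6.6440 m


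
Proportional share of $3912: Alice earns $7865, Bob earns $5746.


Total income = 7865 + 5746 = $13611
Alice: $3912 × 7865/13611 = $2260.52
Bob: $3912 × 5746/13611 = $1651.48
= Alice: $2260.52, Bob: $1651.48

Alice: $2260.52, Bob: $1651.48


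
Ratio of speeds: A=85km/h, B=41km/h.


Ratio = 85:41
GCD = 1
Simplified = 85:41
Time ratio (same distance) = 41:85
Speed ratio = 85:41

85:41


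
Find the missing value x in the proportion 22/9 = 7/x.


Cross multiply: 22 × x = 9 × 7
22x = 63
x = 63 / 22
= 2.86

2.86


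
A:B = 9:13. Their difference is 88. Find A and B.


Let A = 9k, B = 13k.
13k - 9k = 88
4k = 88 → k = 88/4 = 22
A = 9×22 = 198, B = 13×22 = 286
= A = 198, B = 286

A = 198, B = 286


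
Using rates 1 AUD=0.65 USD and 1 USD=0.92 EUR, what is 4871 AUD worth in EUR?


Step 1: 4871 AUD × 0.65 = 3166.15 USD
Step 2: 3166.15 USD × 0.92 = 2912.86 EUR
Implied rate AUD→EUR = 0.65 × 0.92 = 0.5980
= 2912.86 EUR

2912.86 EUR


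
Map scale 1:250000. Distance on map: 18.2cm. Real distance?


Real distance = map distance × scale
= 18.2cm × 250000
= 4550000 cm = 45500.0 m
= 45.500 km

45.500 km


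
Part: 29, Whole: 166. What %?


Percentage = (part / whole) × 100
= (29 / 166) × 100
≈ 17.47%

17.47%


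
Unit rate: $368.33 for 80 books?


Unit rate = total / quantity
= 368.33 / 80
= $4.60 per unit

$4.60 per unit
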